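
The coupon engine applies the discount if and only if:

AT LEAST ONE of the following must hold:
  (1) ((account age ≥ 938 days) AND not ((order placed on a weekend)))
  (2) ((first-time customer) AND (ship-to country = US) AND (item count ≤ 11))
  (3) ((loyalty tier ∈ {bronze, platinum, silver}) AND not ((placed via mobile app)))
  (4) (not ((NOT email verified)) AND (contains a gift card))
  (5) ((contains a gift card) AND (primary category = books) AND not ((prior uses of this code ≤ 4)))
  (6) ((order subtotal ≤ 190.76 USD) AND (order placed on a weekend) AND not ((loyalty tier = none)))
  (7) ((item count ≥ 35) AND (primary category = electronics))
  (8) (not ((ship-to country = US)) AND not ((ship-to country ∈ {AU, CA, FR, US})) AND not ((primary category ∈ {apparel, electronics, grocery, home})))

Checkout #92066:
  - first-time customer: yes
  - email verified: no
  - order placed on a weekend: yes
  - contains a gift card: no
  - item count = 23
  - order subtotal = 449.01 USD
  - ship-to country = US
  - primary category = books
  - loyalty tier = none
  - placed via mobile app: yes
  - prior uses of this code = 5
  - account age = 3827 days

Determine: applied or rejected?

Atomic conditions:
  account age ≥ 938 days: 3827 ≥ 938 is true
  order placed on a weekend: yes → true
  first-time customer: yes → true
  ship-to country = US: US == US is true
  item count ≤ 11: 23 ≤ 11 is false
  loyalty tier ∈ {bronze, platinum, silver}: none is not in the set → false
  placed via mobile app: yes → true
  NOT email verified: no → true
  contains a gift card: no → false
  primary category = books: books == books is true
  prior uses of this code ≤ 4: 5 ≤ 4 is false
  order subtotal ≤ 190.76 USD: 449.01 ≤ 190.76 is false
  loyalty tier = none: none == none is true
  item count ≥ 35: 23 ≥ 35 is false
  primary category = electronics: books == electronics is false
  ship-to country ∈ {AU, CA, FR, US}: US is in the set → true
  primary category ∈ {apparel, electronics, grocery, home}: books is not in the set → false
Combine:
[1.2] NOT true = false
[1] true AND false = false
[2] true AND true AND false = false
[3.2] NOT true = false
[3] false AND false = false
[4.1] NOT true = false
[4] false AND false = false
[5.3] NOT false = true
[5] false AND true AND true = false
[6.3] NOT true = false
[6] false AND true AND false = false
[7] false AND false = false
[8.1] NOT true = false
[8.2] NOT true = false
[8.3] NOT false = true
[8] false AND false AND true = false
[root] false OR false OR false OR false OR false OR false OR false OR false = false
Overall: false → rejected

Rejected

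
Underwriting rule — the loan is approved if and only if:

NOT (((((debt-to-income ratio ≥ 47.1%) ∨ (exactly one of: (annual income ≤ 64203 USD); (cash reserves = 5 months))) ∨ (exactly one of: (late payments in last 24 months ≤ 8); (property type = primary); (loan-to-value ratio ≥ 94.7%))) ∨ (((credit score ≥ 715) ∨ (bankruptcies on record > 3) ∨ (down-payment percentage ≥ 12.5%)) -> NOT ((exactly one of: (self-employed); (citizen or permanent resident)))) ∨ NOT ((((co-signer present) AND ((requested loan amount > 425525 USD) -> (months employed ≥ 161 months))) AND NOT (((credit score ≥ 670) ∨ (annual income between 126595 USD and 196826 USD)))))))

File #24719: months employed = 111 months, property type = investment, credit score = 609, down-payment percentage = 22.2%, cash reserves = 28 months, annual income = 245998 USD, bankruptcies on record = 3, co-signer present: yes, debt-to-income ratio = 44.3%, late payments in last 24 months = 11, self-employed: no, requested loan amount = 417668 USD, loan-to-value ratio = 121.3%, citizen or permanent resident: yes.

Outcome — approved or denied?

Atomic conditions:
  debt-to-income ratio ≥ 47.1%: 44.3 ≥ 47.1 is false
  annual income ≤ 64203 USD: 245998 ≤ 64203 is false
  cash reserves = 5 months: 28 == 5 is false
  late payments in last 24 months ≤ 8: 11 ≤ 8 is false
  property type = primary: investment == primary is false
  loan-to-value ratio ≥ 94.7%: 121.3 ≥ 94.7 is true
  credit score ≥ 715: 609 ≥ 715 is false
  bankruptcies on record > 3: 3 > 3 is false
  down-payment percentage ≥ 12.5%: 22.2 ≥ 12.5 is true
  self-employed: no → false
  citizen or permanent resident: yes → true
  co-signer present: yes → true
  requested loan amount > 425525 USD: 417668 > 425525 is false
  months employed ≥ 161 months: 111 ≥ 161 is false
  credit score ≥ 670: 609 ≥ 670 is false
  annual income between 126595 USD and 196826 USD: 245998 in [126595, 196826] is false
Combine:
[1.1.1.2] exactly-one(false, false) = false
[1.1.1] false OR false = false
[1.1.2] exactly-one(false, false, true) = true
[1.1] false OR true = true
[1.2.1] false OR false OR true = true
[1.2.2.1] exactly-one(false, true) = true
[1.2.2] NOT true = false
[1.2] true → false = false
[1.3.1.1.2] false → false (antecedent false ⇒ implication holds) = true
[1.3.1.1] true AND true = true
[1.3.1.2.1] false OR false = false
[1.3.1.2] NOT false = true
[1.3.1] true AND true = true
[1.3] NOT true = false
[1] true OR false OR false = true
[root] NOT true = false
Overall: false → denied

Denied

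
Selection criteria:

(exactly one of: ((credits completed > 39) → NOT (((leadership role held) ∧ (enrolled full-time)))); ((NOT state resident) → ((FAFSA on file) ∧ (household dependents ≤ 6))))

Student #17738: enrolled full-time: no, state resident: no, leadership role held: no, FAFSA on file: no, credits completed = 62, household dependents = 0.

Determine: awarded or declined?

Awarded

Atomic conditions:
  credits completed > 39: 62 > 39 is true
  leadership role held: no → false
  enrolled full-time: no → false
  NOT state resident: no → true
  FAFSA on file: no → false
  household dependents ≤ 6: 0 ≤ 6 is true
Combine:
[1.2.1] false AND false = false
[1.2] NOT false = true
[1] true → true = true
[2.2] false AND true = false
[2] true → false = false
[root] exactly-one(true, false) = true
Overall: true → awarded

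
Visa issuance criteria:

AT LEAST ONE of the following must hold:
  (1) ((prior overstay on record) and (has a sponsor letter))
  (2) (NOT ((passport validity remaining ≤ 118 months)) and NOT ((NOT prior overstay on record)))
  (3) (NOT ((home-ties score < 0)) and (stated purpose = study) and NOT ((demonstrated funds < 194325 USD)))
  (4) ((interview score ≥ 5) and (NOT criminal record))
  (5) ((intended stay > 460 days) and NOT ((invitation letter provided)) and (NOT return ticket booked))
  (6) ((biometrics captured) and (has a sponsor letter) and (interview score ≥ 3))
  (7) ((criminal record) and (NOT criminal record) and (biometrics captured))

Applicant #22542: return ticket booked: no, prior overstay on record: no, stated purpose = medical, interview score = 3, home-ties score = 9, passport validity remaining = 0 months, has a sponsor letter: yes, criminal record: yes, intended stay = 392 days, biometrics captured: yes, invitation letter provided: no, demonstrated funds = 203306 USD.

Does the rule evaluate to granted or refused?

Granted

Atomic conditions:
  prior overstay on record: no → false
  has a sponsor letter: yes → true
  passport validity remaining ≤ 118 months: 0 ≤ 118 is true
  NOT prior overstay on record: no → true
  home-ties score < 0: 9 < 0 is false
  stated purpose = study: medical == study is false
  demonstrated funds < 194325 USD: 203306 < 194325 is false
  interview score ≥ 5: 3 ≥ 5 is false
  NOT criminal record: yes → false
  intended stay > 460 days: 392 > 460 is false
  invitation letter provided: no → false
  NOT return ticket booked: no → true
  biometrics captured: yes → true
  interview score ≥ 3: 3 ≥ 3 is true
  criminal record: yes → true
Combine:
[1] false AND true = false
[2.1] NOT true = false
[2.2] NOT true = false
[2] false AND false = false
[3.1] NOT false = true
[3.3] NOT false = true
[3] true AND false AND true = false
[4] false AND false = false
[5.2] NOT false = true
[5] false AND true AND true = false
[6] true AND true AND true = true
[7] true AND false AND true = false
[root] false OR false OR false OR false OR false OR true OR false = true
Overall: true → granted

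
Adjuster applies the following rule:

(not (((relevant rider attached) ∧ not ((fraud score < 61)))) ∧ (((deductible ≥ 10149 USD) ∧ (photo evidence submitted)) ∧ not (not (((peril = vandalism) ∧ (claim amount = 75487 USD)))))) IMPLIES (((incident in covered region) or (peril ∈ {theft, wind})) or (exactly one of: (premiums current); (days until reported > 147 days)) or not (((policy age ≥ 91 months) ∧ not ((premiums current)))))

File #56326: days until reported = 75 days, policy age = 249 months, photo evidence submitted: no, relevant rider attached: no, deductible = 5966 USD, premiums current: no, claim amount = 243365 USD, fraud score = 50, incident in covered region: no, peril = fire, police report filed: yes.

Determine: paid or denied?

Atomic conditions:
  relevant rider attached: no → false
  fraud score < 61: 50 < 61 is true
  deductible ≥ 10149 USD: 5966 ≥ 10149 is false
  photo evidence submitted: no → false
  peril = vandalism: fire == vandalism is false
  claim amount = 75487 USD: 243365 == 75487 is false
  incident in covered region: no → false
  peril ∈ {theft, wind}: fire is not in the set → false
  premiums current: no → false
  days until reported > 147 days: 75 > 147 is false
  policy age ≥ 91 months: 249 ≥ 91 is true
Combine:
[1.1.1.2] NOT true = false
[1.1.1] false AND false = false
[1.1] NOT false = true
[1.2.1] false AND false = false
[1.2.2.1.1] false AND false = false
[1.2.2.1] NOT false = true
[1.2.2] NOT true = false
[1.2] false AND false = false
[1] true AND false = false
[2.1] false OR false = false
[2.2] exactly-one(false, false) = false
[2.3.1.2] NOT false = true
[2.3.1] true AND true = true
[2.3] NOT true = false
[2] false OR false OR false = false
[root] false → false (antecedent false ⇒ implication holds) = true
Overall: true → paid

Paid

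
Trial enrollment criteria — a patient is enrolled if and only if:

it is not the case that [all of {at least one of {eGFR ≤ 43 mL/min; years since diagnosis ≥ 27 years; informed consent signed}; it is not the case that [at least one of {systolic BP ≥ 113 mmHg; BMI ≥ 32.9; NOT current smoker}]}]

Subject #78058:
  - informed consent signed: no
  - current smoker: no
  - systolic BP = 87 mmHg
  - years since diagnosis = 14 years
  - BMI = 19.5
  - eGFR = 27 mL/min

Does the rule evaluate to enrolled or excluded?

Enrolled

Atomic conditions:
  eGFR ≤ 43 mL/min: 27 ≤ 43 is true
  years since diagnosis ≥ 27 years: 14 ≥ 27 is false
  informed consent signed: no → false
  systolic BP ≥ 113 mmHg: 87 ≥ 113 is false
  BMI ≥ 32.9: 19.5 ≥ 32.9 is false
  NOT current smoker: no → true
Combine:
[1.1] true OR false OR false = true
[1.2.1] false OR false OR true = true
[1.2] NOT true = false
[1] true AND false = false
[root] NOT false = true
Overall: true → enrolled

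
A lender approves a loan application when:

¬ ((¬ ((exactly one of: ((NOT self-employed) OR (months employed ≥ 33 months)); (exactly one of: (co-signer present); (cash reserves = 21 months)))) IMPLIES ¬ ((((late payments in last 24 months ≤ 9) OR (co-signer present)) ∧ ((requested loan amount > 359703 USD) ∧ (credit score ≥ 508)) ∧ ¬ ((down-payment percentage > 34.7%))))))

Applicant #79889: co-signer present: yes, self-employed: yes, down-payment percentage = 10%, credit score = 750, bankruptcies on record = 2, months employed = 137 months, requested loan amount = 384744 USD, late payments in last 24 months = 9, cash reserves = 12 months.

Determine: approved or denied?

Atomic conditions:
  NOT self-employed: yes → false
  months employed ≥ 33 months: 137 ≥ 33 is true
  co-signer present: yes → true
  cash reserves = 21 months: 12 == 21 is false
  late payments in last 24 months ≤ 9: 9 ≤ 9 is true
  requested loan amount > 359703 USD: 384744 > 359703 is true
  credit score ≥ 508: 750 ≥ 508 is true
  down-payment percentage > 34.7%: 10 > 34.7 is false
Combine:
[1.1.1.1] false OR true = true
[1.1.1.2] exactly-one(true, false) = true
[1.1.1] exactly-one(true, true) = false
[1.1] NOT false = true
[1.2.1.1] true OR true = true
[1.2.1.2] true AND true = true
[1.2.1.3] NOT false = true
[1.2.1] true AND true AND true = true
[1.2] NOT true = false
[1] true → false = false
[root] NOT false = true
Overall: true → approved

Approved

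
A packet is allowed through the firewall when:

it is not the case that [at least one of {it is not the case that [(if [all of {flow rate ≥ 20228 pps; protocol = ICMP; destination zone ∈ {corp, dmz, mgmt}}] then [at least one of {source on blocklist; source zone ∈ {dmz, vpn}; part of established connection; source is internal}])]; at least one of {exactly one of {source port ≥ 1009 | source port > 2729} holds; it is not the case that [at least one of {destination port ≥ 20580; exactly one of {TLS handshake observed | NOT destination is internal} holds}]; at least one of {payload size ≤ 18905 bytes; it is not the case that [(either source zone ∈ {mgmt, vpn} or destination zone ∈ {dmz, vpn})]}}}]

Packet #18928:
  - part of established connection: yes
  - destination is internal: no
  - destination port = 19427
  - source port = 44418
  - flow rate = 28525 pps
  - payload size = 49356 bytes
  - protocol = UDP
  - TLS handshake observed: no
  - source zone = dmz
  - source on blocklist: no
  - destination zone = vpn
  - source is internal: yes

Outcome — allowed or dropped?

Atomic conditions:
  flow rate ≥ 20228 pps: 28525 ≥ 20228 is true
  protocol = ICMP: UDP == ICMP is false
  destination zone ∈ {corp, dmz, mgmt}: vpn is not in the set → false
  source on blocklist: no → false
  source zone ∈ {dmz, vpn}: dmz is in the set → true
  part of established connection: yes → true
  source is internal: yes → true
  source port ≥ 1009: 44418 ≥ 1009 is true
  source port > 2729: 44418 > 2729 is true
  destination port ≥ 20580: 19427 ≥ 20580 is false
  TLS handshake observed: no → false
  NOT destination is internal: no → true
  payload size ≤ 18905 bytes: 49356 ≤ 18905 is false
  source zone ∈ {mgmt, vpn}: dmz is not in the set → false
  destination zone ∈ {dmz, vpn}: vpn is in the set → true
Combine:
[1.1.1.1] true AND false AND false = false
[1.1.1.2] false OR true OR true OR true = true
[1.1.1] false → true (antecedent false ⇒ implication holds) = true
[1.1] NOT true = false
[1.2.1] exactly-one(true, true) = false
[1.2.2.1.2] exactly-one(false, true) = true
[1.2.2.1] false OR true = true
[1.2.2] NOT true = false
[1.2.3.2.1] false OR true = true
[1.2.3.2] NOT true = false
[1.2.3] false OR false = false
[1.2] false OR false OR false = false
[1] false OR false = false
[root] NOT false = true
Overall: true → allowed

Allowed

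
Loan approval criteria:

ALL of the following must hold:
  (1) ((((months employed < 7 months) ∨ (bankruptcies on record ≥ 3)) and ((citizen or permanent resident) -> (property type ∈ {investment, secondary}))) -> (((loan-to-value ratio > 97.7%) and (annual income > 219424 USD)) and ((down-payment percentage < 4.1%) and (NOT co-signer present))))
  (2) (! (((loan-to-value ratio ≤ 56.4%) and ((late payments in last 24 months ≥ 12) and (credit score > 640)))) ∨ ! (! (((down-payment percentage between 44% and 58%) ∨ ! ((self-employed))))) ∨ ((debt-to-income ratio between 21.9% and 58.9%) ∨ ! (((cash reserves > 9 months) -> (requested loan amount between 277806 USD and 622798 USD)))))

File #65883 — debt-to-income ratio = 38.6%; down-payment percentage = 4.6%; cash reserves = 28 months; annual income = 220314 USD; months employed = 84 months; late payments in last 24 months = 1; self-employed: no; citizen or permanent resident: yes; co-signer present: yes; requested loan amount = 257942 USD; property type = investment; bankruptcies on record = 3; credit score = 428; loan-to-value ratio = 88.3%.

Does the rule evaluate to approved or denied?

Atomic conditions:
  months employed < 7 months: 84 < 7 is false
  bankruptcies on record ≥ 3: 3 ≥ 3 is true
  citizen or permanent resident: yes → true
  property type ∈ {investment, secondary}: investment is in the set → true
  loan-to-value ratio > 97.7%: 88.3 > 97.7 is false
  annual income > 219424 USD: 220314 > 219424 is true
  down-payment percentage < 4.1%: 4.6 < 4.1 is false
  NOT co-signer present: yes → false
  loan-to-value ratio ≤ 56.4%: 88.3 ≤ 56.4 is false
  late payments in last 24 months ≥ 12: 1 ≥ 12 is false
  credit score > 640: 428 > 640 is false
  down-payment percentage between 44% and 58%: 4.6 in [44, 58] is false
  self-employed: no → false
  debt-to-income ratio between 21.9% and 58.9%: 38.6 in [21.9, 58.9] is true
  cash reserves > 9 months: 28 > 9 is true
  requested loan amount between 277806 USD and 622798 USD: 257942 in [277806, 622798] is false
Combine:
[1.1.1] false OR true = true
[1.1.2] true → true = true
[1.1] true AND true = true
[1.2.1] false AND true = false
[1.2.2] false AND false = false
[1.2] false AND false = false
[1] true → false = false
[2.1.1.2] false AND false = false
[2.1.1] false AND false = false
[2.1] NOT false = true
[2.2.1.1.2] NOT false = true
[2.2.1.1] false OR true = true
[2.2.1] NOT true = false
[2.2] NOT false = true
[2.3.2.1] true → false = false
[2.3.2] NOT false = true
[2.3] true OR true = true
[2] true OR true OR true = true
[root] false AND true = false
Overall: false → denied

Denied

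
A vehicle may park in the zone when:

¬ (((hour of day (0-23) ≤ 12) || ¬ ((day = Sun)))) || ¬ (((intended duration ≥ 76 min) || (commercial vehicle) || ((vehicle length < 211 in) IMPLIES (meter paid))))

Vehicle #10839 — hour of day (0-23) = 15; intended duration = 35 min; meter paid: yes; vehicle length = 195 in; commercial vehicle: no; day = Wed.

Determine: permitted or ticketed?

Atomic conditions:
  hour of day (0-23) ≤ 12: 15 ≤ 12 is false
  day = Sun: Wed == Sun is false
  intended duration ≥ 76 min: 35 ≥ 76 is false
  commercial vehicle: no → false
  vehicle length < 211 in: 195 < 211 is true
  meter paid: yes → true
Combine:
[1.1.2] NOT false = true
[1.1] false OR true = true
[1] NOT true = false
[2.1.3] true → true = true
[2.1] false OR false OR true = true
[2] NOT true = false
[root] false OR false = false
Overall: false → ticketed

Ticketed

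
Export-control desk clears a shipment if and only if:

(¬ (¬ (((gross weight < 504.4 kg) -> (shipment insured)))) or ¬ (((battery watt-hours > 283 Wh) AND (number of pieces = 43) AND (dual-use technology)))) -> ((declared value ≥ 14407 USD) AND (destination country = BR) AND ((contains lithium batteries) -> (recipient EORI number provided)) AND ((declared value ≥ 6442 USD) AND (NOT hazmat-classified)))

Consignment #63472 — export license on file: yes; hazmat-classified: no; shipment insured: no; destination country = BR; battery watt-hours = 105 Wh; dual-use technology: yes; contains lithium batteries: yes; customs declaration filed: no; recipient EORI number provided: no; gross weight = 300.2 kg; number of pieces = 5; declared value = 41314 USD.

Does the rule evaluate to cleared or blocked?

Blocked

Atomic conditions:
  gross weight < 504.4 kg: 300.2 < 504.4 is true
  shipment insured: no → false
  battery watt-hours > 283 Wh: 105 > 283 is false
  number of pieces = 43: 5 == 43 is false
  dual-use technology: yes → true
  declared value ≥ 14407 USD: 41314 ≥ 14407 is true
  destination country = BR: BR == BR is true
  contains lithium batteries: yes → true
  recipient EORI number provided: no → false
  declared value ≥ 6442 USD: 41314 ≥ 6442 is true
  NOT hazmat-classified: no → true
Combine:
[1.1.1.1] true → false = false
[1.1.1] NOT false = true
[1.1] NOT true = false
[1.2.1] false AND false AND true = false
[1.2] NOT false = true
[1] false OR true = true
[2.3] true → false = false
[2.4] true AND true = true
[2] true AND true AND false AND true = false
[root] true → false = false
Overall: false → blocked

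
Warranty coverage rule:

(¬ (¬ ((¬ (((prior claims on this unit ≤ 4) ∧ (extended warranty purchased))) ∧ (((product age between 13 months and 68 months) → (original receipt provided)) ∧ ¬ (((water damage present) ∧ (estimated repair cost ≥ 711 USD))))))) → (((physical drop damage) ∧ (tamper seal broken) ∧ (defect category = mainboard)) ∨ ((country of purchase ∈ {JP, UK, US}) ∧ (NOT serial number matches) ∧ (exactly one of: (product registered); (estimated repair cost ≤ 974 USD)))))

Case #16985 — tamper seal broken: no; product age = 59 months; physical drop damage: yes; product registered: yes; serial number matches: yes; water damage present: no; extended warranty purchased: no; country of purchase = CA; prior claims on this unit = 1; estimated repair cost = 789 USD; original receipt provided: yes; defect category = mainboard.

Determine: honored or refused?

Atomic conditions:
  prior claims on this unit ≤ 4: 1 ≤ 4 is true
  extended warranty purchased: no → false
  product age between 13 months and 68 months: 59 in [13, 68] is true
  original receipt provided: yes → true
  water damage present: no → false
  estimated repair cost ≥ 711 USD: 789 ≥ 711 is true
  physical drop damage: yes → true
  tamper seal broken: no → false
  defect category = mainboard: mainboard == mainboard is true
  country of purchase ∈ {JP, UK, US}: CA is not in the set → false
  NOT serial number matches: yes → false
  product registered: yes → true
  estimated repair cost ≤ 974 USD: 789 ≤ 974 is true
Combine:
[1.1.1.1.1] true AND false = false
[1.1.1.1] NOT false = true
[1.1.1.2.1] true → true = true
[1.1.1.2.2.1] false AND true = false
[1.1.1.2.2] NOT false = true
[1.1.1.2] true AND true = true
[1.1.1] true AND true = true
[1.1] NOT true = false
[1] NOT false = true
[2.1] true AND false AND true = false
[2.2.3] exactly-one(true, true) = false
[2.2] false AND false AND false = false
[2] false OR false = false
[root] true → false = false
Overall: false → refused

Refused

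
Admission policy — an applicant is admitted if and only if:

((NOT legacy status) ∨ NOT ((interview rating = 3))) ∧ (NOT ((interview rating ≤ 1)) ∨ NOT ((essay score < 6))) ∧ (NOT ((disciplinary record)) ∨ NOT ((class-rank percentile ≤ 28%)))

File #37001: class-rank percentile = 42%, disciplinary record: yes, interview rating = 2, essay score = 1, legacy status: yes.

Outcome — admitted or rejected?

Admitted

Atomic conditions:
  NOT legacy status: yes → false
  interview rating = 3: 2 == 3 is false
  interview rating ≤ 1: 2 ≤ 1 is false
  essay score < 6: 1 < 6 is true
  disciplinary record: yes → true
  class-rank percentile ≤ 28%: 42 ≤ 28 is false
Combine:
[1.2] NOT false = true
[1] false OR true = true
[2.1] NOT false = true
[2.2] NOT true = false
[2] true OR false = true
[3.1] NOT true = false
[3.2] NOT false = true
[3] false OR true = true
[root] true AND true AND true = true
Overall: true → admitted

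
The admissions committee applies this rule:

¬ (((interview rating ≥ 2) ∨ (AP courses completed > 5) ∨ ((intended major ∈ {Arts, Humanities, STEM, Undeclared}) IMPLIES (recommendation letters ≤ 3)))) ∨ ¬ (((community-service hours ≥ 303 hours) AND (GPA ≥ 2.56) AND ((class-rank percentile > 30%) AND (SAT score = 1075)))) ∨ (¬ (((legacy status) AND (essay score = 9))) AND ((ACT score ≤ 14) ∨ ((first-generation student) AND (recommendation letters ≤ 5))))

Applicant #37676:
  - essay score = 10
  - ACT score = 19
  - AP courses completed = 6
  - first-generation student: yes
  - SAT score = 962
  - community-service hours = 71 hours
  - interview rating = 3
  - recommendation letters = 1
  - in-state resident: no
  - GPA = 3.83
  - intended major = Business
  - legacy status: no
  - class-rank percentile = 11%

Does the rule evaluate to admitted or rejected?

Admitted

Atomic conditions:
  interview rating ≥ 2: 3 ≥ 2 is true
  AP courses completed > 5: 6 > 5 is true
  intended major ∈ {Arts, Humanities, STEM, Undeclared}: Business is not in the set → false
  recommendation letters ≤ 3: 1 ≤ 3 is true
  community-service hours ≥ 303 hours: 71 ≥ 303 is false
  GPA ≥ 2.56: 3.83 ≥ 2.56 is true
  class-rank percentile > 30%: 11 > 30 is false
  SAT score = 1075: 962 == 1075 is false
  legacy status: no → false
  essay score = 9: 10 == 9 is false
  ACT score ≤ 14: 19 ≤ 14 is false
  first-generation student: yes → true
  recommendation letters ≤ 5: 1 ≤ 5 is true
Combine:
[1.1.3] false → true (antecedent false ⇒ implication holds) = true
[1.1] true OR true OR true = true
[1] NOT true = false
[2.1.3] false AND false = false
[2.1] false AND true AND false = false
[2] NOT false = true
[3.1.1] false AND false = false
[3.1] NOT false = true
[3.2.2] true AND true = true
[3.2] false OR true = true
[3] true AND true = true
[root] false OR true OR true = true
Overall: true → admitted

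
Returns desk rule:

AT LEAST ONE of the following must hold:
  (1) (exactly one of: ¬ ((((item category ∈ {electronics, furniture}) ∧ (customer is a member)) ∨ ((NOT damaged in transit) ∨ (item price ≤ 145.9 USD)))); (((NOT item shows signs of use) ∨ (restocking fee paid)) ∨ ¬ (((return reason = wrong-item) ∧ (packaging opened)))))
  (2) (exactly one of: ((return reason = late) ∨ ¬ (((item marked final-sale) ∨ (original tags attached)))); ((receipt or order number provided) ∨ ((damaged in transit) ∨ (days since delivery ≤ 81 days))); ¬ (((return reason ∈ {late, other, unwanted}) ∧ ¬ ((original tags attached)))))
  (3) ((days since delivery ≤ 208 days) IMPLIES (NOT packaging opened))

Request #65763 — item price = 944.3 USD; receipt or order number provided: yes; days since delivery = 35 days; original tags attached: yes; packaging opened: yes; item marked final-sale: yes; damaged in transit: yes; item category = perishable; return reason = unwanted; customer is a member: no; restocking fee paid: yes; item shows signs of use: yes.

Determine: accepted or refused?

Atomic conditions:
  item category ∈ {electronics, furniture}: perishable is not in the set → false
  customer is a member: no → false
  NOT damaged in transit: yes → false
  item price ≤ 145.9 USD: 944.3 ≤ 145.9 is false
  NOT item shows signs of use: yes → false
  restocking fee paid: yes → true
  return reason = wrong-item: unwanted == wrong-item is false
  packaging opened: yes → true
  return reason = late: unwanted == late is false
  item marked final-sale: yes → true
  original tags attached: yes → true
  receipt or order number provided: yes → true
  damaged in transit: yes → true
  days since delivery ≤ 81 days: 35 ≤ 81 is true
  return reason ∈ {late, other, unwanted}: unwanted is in the set → true
  days since delivery ≤ 208 days: 35 ≤ 208 is true
  NOT packaging opened: yes → false
Combine:
[1.1.1.1] false AND false = false
[1.1.1.2] false OR false = false
[1.1.1] false OR false = false
[1.1] NOT false = true
[1.2.1] false OR true = true
[1.2.2.1] false AND true = false
[1.2.2] NOT false = true
[1.2] true OR true = true
[1] exactly-one(true, true) = false
[2.1.2.1] true OR true = true
[2.1.2] NOT true = false
[2.1] false OR false = false
[2.2.2] true OR true = true
[2.2] true OR true = true
[2.3.1.2] NOT true = false
[2.3.1] true AND false = false
[2.3] NOT false = true
[2] exactly-one(false, true, true) = false
[3] true → false = false
[root] false OR false OR false = false
Overall: false → refused

Refused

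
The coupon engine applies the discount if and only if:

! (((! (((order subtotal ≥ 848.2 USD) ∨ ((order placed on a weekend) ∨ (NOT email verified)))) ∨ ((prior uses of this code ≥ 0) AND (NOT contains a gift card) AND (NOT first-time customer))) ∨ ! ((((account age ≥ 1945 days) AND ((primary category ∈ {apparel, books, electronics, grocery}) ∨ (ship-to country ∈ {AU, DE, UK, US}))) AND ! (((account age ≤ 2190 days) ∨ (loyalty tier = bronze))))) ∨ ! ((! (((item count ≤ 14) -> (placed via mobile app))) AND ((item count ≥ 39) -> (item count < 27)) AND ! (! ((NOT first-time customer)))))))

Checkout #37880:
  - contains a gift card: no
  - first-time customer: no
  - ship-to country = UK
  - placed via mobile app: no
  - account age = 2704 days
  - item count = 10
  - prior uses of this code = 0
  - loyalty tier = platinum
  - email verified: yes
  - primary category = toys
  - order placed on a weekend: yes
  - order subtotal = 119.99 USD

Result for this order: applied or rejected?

Atomic conditions:
  order subtotal ≥ 848.2 USD: 119.99 ≥ 848.2 is false
  order placed on a weekend: yes → true
  NOT email verified: yes → false
  prior uses of this code ≥ 0: 0 ≥ 0 is true
  NOT contains a gift card: no → true
  NOT first-time customer: no → true
  account age ≥ 1945 days: 2704 ≥ 1945 is true
  primary category ∈ {apparel, books, electronics, grocery}: toys is not in the set → false
  ship-to country ∈ {AU, DE, UK, US}: UK is in the set → true
  account age ≤ 2190 days: 2704 ≤ 2190 is false
  loyalty tier = bronze: platinum == bronze is false
  item count ≤ 14: 10 ≤ 14 is true
  placed via mobile app: no → false
  item count ≥ 39: 10 ≥ 39 is false
  item count < 27: 10 < 27 is true
Combine:
[1.1.1.1.2] true OR false = true
[1.1.1.1] false OR true = true
[1.1.1] NOT true = false
[1.1.2] true AND true AND true = true
[1.1] false OR true = true
[1.2.1.1.2] false OR true = true
[1.2.1.1] true AND true = true
[1.2.1.2.1] false OR false = false
[1.2.1.2] NOT false = true
[1.2.1] true AND true = true
[1.2] NOT true = false
[1.3.1.1.1] true → false = false
[1.3.1.1] NOT false = true
[1.3.1.2] false → true (antecedent false ⇒ implication holds) = true
[1.3.1.3.1] NOT true = false
[1.3.1.3] NOT false = true
[1.3.1] true AND true AND true = true
[1.3] NOT true = false
[1] true OR false OR false = true
[root] NOT true = false
Overall: false → rejected

Rejected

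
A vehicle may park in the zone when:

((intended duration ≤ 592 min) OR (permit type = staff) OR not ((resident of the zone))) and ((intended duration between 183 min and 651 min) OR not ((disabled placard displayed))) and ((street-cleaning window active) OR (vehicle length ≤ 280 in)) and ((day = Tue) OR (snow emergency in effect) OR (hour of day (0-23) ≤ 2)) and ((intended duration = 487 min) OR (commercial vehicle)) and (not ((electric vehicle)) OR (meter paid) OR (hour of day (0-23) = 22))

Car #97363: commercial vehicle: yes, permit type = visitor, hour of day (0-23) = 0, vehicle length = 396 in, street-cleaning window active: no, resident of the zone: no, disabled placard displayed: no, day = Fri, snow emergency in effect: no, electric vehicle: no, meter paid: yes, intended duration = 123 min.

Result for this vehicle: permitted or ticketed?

Ticketed

Atomic conditions:
  intended duration ≤ 592 min: 123 ≤ 592 is true
  permit type = staff: visitor == staff is false
  resident of the zone: no → false
  intended duration between 183 min and 651 min: 123 in [183, 651] is false
  disabled placard displayed: no → false
  street-cleaning window active: no → false
  vehicle length ≤ 280 in: 396 ≤ 280 is false
  day = Tue: Fri == Tue is false
  snow emergency in effect: no → false
  hour of day (0-23) ≤ 2: 0 ≤ 2 is true
  intended duration = 487 min: 123 == 487 is false
  commercial vehicle: yes → true
  electric vehicle: no → false
  meter paid: yes → true
  hour of day (0-23) = 22: 0 == 22 is false
Combine:
[1.3] NOT false = true
[1] true OR false OR true = true
[2.2] NOT false = true
[2] false OR true = true
[3] false OR false = false
[4] false OR false OR true = true
[5] false OR true = true
[6.1] NOT false = true
[6] true OR true OR false = true
[root] true AND true AND false AND true AND true AND true = false
Overall: false → ticketed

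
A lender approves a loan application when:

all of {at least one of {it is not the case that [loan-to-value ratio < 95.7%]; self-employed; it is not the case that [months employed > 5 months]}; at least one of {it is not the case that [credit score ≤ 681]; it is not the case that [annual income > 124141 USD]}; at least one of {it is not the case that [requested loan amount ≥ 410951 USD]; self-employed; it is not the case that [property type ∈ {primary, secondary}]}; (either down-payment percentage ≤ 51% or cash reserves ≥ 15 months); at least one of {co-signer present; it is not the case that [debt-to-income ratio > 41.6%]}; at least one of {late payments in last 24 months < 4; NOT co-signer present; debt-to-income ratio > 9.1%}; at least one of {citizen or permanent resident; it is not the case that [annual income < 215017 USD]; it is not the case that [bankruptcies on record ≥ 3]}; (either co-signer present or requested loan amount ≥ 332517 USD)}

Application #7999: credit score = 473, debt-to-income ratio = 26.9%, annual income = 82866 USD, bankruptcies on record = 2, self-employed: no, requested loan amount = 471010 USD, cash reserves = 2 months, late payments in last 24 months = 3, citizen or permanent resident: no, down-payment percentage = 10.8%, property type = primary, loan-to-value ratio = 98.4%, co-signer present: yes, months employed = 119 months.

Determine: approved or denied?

Atomic conditions:
  loan-to-value ratio < 95.7%: 98.4 < 95.7 is false
  self-employed: no → false
  months employed > 5 months: 119 > 5 is true
  credit score ≤ 681: 473 ≤ 681 is true
  annual income > 124141 USD: 82866 > 124141 is false
  requested loan amount ≥ 410951 USD: 471010 ≥ 410951 is true
  property type ∈ {primary, secondary}: primary is in the set → true
  down-payment percentage ≤ 51%: 10.8 ≤ 51 is true
  cash reserves ≥ 15 months: 2 ≥ 15 is false
  co-signer present: yes → true
  debt-to-income ratio > 41.6%: 26.9 > 41.6 is false
  late payments in last 24 months < 4: 3 < 4 is true
  NOT co-signer present: yes → false
  debt-to-income ratio > 9.1%: 26.9 > 9.1 is true
  citizen or permanent resident: no → false
  annual income < 215017 USD: 82866 < 215017 is true
  bankruptcies on record ≥ 3: 2 ≥ 3 is false
  requested loan amount ≥ 332517 USD: 471010 ≥ 332517 is true
Combine:
[1.1] NOT false = true
[1.3] NOT true = false
[1] true OR false OR false = true
[2.1] NOT true = false
[2.2] NOT false = true
[2] false OR true = true
[3.1] NOT true = false
[3.3] NOT true = false
[3] false OR false OR false = false
[4] true OR false = true
[5.2] NOT false = true
[5] true OR true = true
[6] true OR false OR true = true
[7.2] NOT true = false
[7.3] NOT false = true
[7] false OR false OR true = true
[8] true OR true = true
[root] true AND true AND false AND true AND true AND true AND true AND true = false
Overall: false → denied

Denied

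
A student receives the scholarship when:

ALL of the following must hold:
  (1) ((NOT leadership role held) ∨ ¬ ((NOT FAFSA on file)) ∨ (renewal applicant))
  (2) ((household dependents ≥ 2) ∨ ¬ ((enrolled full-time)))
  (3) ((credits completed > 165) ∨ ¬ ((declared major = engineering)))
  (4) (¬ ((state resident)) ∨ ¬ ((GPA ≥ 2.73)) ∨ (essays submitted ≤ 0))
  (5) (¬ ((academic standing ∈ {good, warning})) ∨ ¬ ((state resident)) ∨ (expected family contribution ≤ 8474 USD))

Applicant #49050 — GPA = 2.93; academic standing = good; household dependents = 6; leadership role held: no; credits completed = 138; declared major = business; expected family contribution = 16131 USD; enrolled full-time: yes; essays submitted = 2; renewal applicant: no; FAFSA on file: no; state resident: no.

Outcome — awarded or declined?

Atomic conditions:
  NOT leadership role held: no → true
  NOT FAFSA on file: no → true
  renewal applicant: no → false
  household dependents ≥ 2: 6 ≥ 2 is true
  enrolled full-time: yes → true
  credits completed > 165: 138 > 165 is false
  declared major = engineering: business == engineering is false
  state resident: no → false
  GPA ≥ 2.73: 2.93 ≥ 2.73 is true
  essays submitted ≤ 0: 2 ≤ 0 is false
  academic standing ∈ {good, warning}: good is in the set → true
  expected family contribution ≤ 8474 USD: 16131 ≤ 8474 is false
Combine:
[1.2] NOT true = false
[1] true OR false OR false = true
[2.2] NOT true = false
[2] true OR false = true
[3.2] NOT false = true
[3] false OR true = true
[4.1] NOT false = true
[4.2] NOT true = false
[4] true OR false OR false = true
[5.1] NOT true = false
[5.2] NOT false = true
[5] false OR true OR false = true
[root] true AND true AND true AND true AND true = true
Overall: true → awarded

Awarded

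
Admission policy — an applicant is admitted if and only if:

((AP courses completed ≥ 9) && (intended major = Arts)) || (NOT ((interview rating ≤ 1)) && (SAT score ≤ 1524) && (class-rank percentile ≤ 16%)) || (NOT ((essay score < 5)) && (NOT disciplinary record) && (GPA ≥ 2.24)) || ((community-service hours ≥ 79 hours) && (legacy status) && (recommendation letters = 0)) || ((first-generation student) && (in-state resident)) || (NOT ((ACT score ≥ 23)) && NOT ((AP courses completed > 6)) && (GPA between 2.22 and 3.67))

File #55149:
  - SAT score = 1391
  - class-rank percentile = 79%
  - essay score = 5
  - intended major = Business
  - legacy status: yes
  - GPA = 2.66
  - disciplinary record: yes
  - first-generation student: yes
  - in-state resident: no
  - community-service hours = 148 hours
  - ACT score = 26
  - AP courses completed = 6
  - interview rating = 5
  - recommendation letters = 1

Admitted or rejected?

Rejected

Atomic conditions:
  AP courses completed ≥ 9: 6 ≥ 9 is false
  intended major = Arts: Business == Arts is false
  interview rating ≤ 1: 5 ≤ 1 is false
  SAT score ≤ 1524: 1391 ≤ 1524 is true
  class-rank percentile ≤ 16%: 79 ≤ 16 is false
  essay score < 5: 5 < 5 is false
  NOT disciplinary record: yes → false
  GPA ≥ 2.24: 2.66 ≥ 2.24 is true
  community-service hours ≥ 79 hours: 148 ≥ 79 is true
  legacy status: yes → true
  recommendation letters = 0: 1 == 0 is false
  first-generation student: yes → true
  in-state resident: no → false
  ACT score ≥ 23: 26 ≥ 23 is true
  AP courses completed > 6: 6 > 6 is false
  GPA between 2.22 and 3.67: 2.66 in [2.22, 3.67] is true
Combine:
[1] false AND false = false
[2.1] NOT false = true
[2] true AND true AND false = false
[3.1] NOT false = true
[3] true AND false AND true = false
[4] true AND true AND false = false
[5] true AND false = false
[6.1] NOT true = false
[6.2] NOT false = true
[6] false AND true AND true = false
[root] false OR false OR false OR false OR false OR false = false
Overall: false → rejected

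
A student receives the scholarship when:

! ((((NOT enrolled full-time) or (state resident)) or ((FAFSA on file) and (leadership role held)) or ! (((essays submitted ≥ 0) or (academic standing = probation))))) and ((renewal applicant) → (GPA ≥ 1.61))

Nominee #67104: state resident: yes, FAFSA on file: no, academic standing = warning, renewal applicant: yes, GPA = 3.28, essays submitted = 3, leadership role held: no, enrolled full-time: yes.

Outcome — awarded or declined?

Declined

Atomic conditions:
  NOT enrolled full-time: yes → false
  state resident: yes → true
  FAFSA on file: no → false
  leadership role held: no → false
  essays submitted ≥ 0: 3 ≥ 0 is true
  academic standing = probation: warning == probation is false
  renewal applicant: yes → true
  GPA ≥ 1.61: 3.28 ≥ 1.61 is true
Combine:
[1.1.1] false OR true = true
[1.1.2] false AND false = false
[1.1.3.1] true OR false = true
[1.1.3] NOT true = false
[1.1] true OR false OR false = true
[1] NOT true = false
[2] true → true = true
[root] false AND true = false
Overall: false → declined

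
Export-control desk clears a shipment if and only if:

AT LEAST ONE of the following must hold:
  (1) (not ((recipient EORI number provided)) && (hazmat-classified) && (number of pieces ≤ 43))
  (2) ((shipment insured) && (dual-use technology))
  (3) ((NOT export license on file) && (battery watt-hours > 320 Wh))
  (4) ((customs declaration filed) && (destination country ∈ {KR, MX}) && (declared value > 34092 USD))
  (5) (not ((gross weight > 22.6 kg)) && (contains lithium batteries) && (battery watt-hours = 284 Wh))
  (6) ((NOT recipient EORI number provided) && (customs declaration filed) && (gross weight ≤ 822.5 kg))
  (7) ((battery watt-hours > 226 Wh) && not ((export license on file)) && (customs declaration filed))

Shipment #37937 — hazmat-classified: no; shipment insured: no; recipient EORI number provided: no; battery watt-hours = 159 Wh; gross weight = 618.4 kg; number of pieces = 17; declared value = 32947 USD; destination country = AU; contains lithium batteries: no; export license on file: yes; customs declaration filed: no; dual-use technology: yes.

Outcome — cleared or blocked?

Blocked

Atomic conditions:
  recipient EORI number provided: no → false
  hazmat-classified: no → false
  number of pieces ≤ 43: 17 ≤ 43 is true
  shipment insured: no → false
  dual-use technology: yes → true
  NOT export license on file: yes → false
  battery watt-hours > 320 Wh: 159 > 320 is false
  customs declaration filed: no → false
  destination country ∈ {KR, MX}: AU is not in the set → false
  declared value > 34092 USD: 32947 > 34092 is false
  gross weight > 22.6 kg: 618.4 > 22.6 is true
  contains lithium batteries: no → false
  battery watt-hours = 284 Wh: 159 == 284 is false
  NOT recipient EORI number provided: no → true
  gross weight ≤ 822.5 kg: 618.4 ≤ 822.5 is true
  battery watt-hours > 226 Wh: 159 > 226 is false
  export license on file: yes → true
Combine:
[1.1] NOT false = true
[1] true AND false AND true = false
[2] false AND true = false
[3] false AND false = false
[4] false AND false AND false = false
[5.1] NOT true = false
[5] false AND false AND false = false
[6] true AND false AND true = false
[7.2] NOT true = false
[7] false AND false AND false = false
[root] false OR false OR false OR false OR false OR false OR false = false
Overall: false → blocked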